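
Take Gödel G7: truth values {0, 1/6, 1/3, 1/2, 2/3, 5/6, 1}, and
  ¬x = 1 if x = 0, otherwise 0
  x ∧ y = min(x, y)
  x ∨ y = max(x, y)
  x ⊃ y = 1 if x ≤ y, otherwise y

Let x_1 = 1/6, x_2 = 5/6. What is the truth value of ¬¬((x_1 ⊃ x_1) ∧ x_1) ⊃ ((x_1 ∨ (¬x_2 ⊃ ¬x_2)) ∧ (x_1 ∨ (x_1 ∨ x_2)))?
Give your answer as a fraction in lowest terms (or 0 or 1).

x_1 ⊃ x_1 = 1/6 ⊃ 1/6 = 1
(x_1 ⊃ x_1) ∧ x_1 = 1 ∧ 1/6 = 1/6
¬((x_1 ⊃ x_1) ∧ x_1) = ¬1/6 = 0
¬¬((x_1 ⊃ x_1) ∧ x_1) = ¬0 = 1
¬x_2 = ¬5/6 = 0
¬x_2 = ¬5/6 = 0
¬x_2 ⊃ ¬x_2 = 0 ⊃ 0 = 1
x_1 ∨ (¬x_2 ⊃ ¬x_2) = 1/6 ∨ 1 = 1
x_1 ∨ x_2 = 1/6 ∨ 5/6 = 5/6
x_1 ∨ (x_1 ∨ x_2) = 1/6 ∨ 5/6 = 5/6
(x_1 ∨ (¬x_2 ⊃ ¬x_2)) ∧ (x_1 ∨ (x_1 ∨ x_2)) = 1 ∧ 5/6 = 5/6
¬¬((x_1 ⊃ x_1) ∧ x_1) ⊃ ((x_1 ∨ (¬x_2 ⊃ ¬x_2)) ∧ (x_1 ∨ (x_1 ∨ x_2))) = 1 ⊃ 5/6 = 5/6

5/6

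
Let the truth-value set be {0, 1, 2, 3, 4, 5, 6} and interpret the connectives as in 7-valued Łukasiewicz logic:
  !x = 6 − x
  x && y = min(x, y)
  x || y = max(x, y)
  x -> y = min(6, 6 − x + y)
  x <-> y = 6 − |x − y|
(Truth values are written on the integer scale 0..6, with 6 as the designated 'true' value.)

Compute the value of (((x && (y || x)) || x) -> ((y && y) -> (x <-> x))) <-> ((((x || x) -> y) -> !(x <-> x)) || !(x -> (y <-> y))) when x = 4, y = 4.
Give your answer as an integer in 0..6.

y || x = 4 || 4 = 4
x && (y || x) = 4 && 4 = 4
(x && (y || x)) || x = 4 || 4 = 4
y && y = 4 && 4 = 4
x <-> x = 4 <-> 4 = 6
(y && y) -> (x <-> x) = 4 -> 6 = 6
((x && (y || x)) || x) -> ((y && y) -> (x <-> x)) = 4 -> 6 = 6
x || x = 4 || 4 = 4
(x || x) -> y = 4 -> 4 = 6
x <-> x = 4 <-> 4 = 6
!(x <-> x) = !6 = 0
((x || x) -> y) -> !(x <-> x) = 6 -> 0 = 0
y <-> y = 4 <-> 4 = 6
x -> (y <-> y) = 4 -> 6 = 6
!(x -> (y <-> y)) = !6 = 0
(((x || x) -> y) -> !(x <-> x)) || !(x -> (y <-> y)) = 0 || 0 = 0
(((x && (y || x)) || x) -> ((y && y) -> (x <-> x))) <-> ((((x || x) -> y) -> !(x <-> x)) || !(x -> (y <-> y))) = 6 <-> 0 = 0

0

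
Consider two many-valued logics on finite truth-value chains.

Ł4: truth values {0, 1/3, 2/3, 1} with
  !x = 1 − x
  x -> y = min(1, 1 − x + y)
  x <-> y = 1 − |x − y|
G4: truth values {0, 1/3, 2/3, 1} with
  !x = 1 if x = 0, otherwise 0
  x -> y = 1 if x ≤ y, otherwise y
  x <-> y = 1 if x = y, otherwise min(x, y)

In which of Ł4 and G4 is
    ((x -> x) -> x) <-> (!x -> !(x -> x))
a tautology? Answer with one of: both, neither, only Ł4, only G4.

only Ł4

In Ł4: every assignment gives 1 — tautology.
In G4: at x = 1/3 the value is 1/3 — not a tautology.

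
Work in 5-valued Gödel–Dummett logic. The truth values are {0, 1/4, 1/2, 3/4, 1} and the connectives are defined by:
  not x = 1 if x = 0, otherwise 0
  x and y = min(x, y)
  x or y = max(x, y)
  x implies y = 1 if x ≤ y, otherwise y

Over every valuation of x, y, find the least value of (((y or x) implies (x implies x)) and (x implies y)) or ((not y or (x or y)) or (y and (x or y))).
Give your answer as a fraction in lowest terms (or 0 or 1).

1/2

Take x = 1/2, y = 1/4:
y or x = 1/4 or 1/2 = 1/2
x implies x = 1/2 implies 1/2 = 1
(y or x) implies (x implies x) = 1/2 implies 1 = 1
x implies y = 1/2 implies 1/4 = 1/4
((y or x) implies (x implies x)) and (x implies y) = 1 and 1/4 = 1/4
not y = not 1/4 = 0
x or y = 1/2 or 1/4 = 1/2
not y or (x or y) = 0 or 1/2 = 1/2
x or y = 1/2 or 1/4 = 1/2
y and (x or y) = 1/4 and 1/2 = 1/4
(not y or (x or y)) or (y and (x or y)) = 1/2 or 1/4 = 1/2
(((y or x) implies (x implies x)) and (x implies y)) or ((not y or (x or y)) or (y and (x or y))) = 1/4 or 1/2 = 1/2
No assignment yields a value below 1/2, so this is the minimum.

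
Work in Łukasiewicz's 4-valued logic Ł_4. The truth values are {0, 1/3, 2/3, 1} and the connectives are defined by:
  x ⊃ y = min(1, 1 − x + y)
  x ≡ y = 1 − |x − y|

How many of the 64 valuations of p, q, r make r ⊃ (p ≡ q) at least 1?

44

value 1: 44 assignments (counts)
value 2/3: 12 assignments
value 1/3: 6 assignments
value 0: 2 assignments
So 44 of the 64 assignments meet the threshold.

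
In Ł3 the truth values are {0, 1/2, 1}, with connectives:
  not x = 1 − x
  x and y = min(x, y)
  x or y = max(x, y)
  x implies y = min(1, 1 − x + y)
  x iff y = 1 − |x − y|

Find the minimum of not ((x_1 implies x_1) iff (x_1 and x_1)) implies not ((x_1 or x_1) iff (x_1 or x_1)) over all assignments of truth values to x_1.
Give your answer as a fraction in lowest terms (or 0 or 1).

Take x_1 = 0:
x_1 implies x_1 = 0 implies 0 = 1
x_1 and x_1 = 0 and 0 = 0
(x_1 implies x_1) iff (x_1 and x_1) = 1 iff 0 = 0
not ((x_1 implies x_1) iff (x_1 and x_1)) = not 0 = 1
x_1 or x_1 = 0 or 0 = 0
x_1 or x_1 = 0 or 0 = 0
(x_1 or x_1) iff (x_1 or x_1) = 0 iff 0 = 1
not ((x_1 or x_1) iff (x_1 or x_1)) = not 1 = 0
not ((x_1 implies x_1) iff (x_1 and x_1)) implies not ((x_1 or x_1) iff (x_1 or x_1)) = 1 implies 0 = 0
No assignment yields a value below 0, so this is the minimum.

0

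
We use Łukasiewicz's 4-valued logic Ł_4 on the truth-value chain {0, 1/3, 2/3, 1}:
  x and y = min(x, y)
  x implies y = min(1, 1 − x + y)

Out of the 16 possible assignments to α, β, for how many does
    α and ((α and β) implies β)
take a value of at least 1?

4

α = 0, β = 0 ↦ 0  <
α = 0, β = 1/3 ↦ 0  <
α = 0, β = 2/3 ↦ 0  <
α = 0, β = 1 ↦ 0  <
α = 1/3, β = 0 ↦ 1/3  <
α = 1/3, β = 1/3 ↦ 1/3  <
α = 1/3, β = 2/3 ↦ 1/3  <
α = 1/3, β = 1 ↦ 1/3  <
α = 2/3, β = 0 ↦ 2/3  <
α = 2/3, β = 1/3 ↦ 2/3  <
α = 2/3, β = 2/3 ↦ 2/3  <
α = 2/3, β = 1 ↦ 2/3  <
α = 1, β = 0 ↦ 1  ≥
α = 1, β = 1/3 ↦ 1  ≥
α = 1, β = 2/3 ↦ 1  ≥
α = 1, β = 1 ↦ 1  ≥
So 4 of the 16 assignments meet the threshold.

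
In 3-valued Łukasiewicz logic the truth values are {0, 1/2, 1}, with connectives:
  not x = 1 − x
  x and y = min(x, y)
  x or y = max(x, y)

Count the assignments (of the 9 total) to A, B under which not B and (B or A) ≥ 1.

1

A = 0, B = 0 ↦ 0  <
A = 0, B = 1/2 ↦ 1/2  <
A = 0, B = 1 ↦ 0  <
A = 1/2, B = 0 ↦ 1/2  <
A = 1/2, B = 1/2 ↦ 1/2  <
A = 1/2, B = 1 ↦ 0  <
A = 1, B = 0 ↦ 1  ≥
A = 1, B = 1/2 ↦ 1/2  <
A = 1, B = 1 ↦ 0  <
So 1 of the 9 assignments meets the threshold.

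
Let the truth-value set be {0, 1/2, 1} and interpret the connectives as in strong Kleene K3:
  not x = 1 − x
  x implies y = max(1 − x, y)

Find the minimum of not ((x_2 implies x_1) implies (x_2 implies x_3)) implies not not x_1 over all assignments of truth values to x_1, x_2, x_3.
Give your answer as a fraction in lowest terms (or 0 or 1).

Take x_1 = 0, x_2 = 1/2, x_3 = 0:
x_2 implies x_1 = 1/2 implies 0 = 1/2
x_2 implies x_3 = 1/2 implies 0 = 1/2
(x_2 implies x_1) implies (x_2 implies x_3) = 1/2 implies 1/2 = 1/2
not ((x_2 implies x_1) implies (x_2 implies x_3)) = not 1/2 = 1/2
not x_1 = not 0 = 1
not not x_1 = not 1 = 0
not ((x_2 implies x_1) implies (x_2 implies x_3)) implies not not x_1 = 1/2 implies 0 = 1/2
No assignment yields a value below 1/2, so this is the minimum.

1/2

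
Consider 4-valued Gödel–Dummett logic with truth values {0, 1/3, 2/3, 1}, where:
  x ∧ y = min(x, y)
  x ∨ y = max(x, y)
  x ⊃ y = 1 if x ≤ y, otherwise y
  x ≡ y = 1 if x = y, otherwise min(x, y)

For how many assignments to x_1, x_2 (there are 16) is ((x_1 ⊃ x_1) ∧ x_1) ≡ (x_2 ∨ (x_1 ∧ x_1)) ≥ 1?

10

x_1 = 0, x_2 = 0 ↦ 1  ≥
x_1 = 0, x_2 = 1/3 ↦ 0  <
x_1 = 0, x_2 = 2/3 ↦ 0  <
x_1 = 0, x_2 = 1 ↦ 0  <
x_1 = 1/3, x_2 = 0 ↦ 1  ≥
x_1 = 1/3, x_2 = 1/3 ↦ 1  ≥
x_1 = 1/3, x_2 = 2/3 ↦ 1/3  <
x_1 = 1/3, x_2 = 1 ↦ 1/3  <
x_1 = 2/3, x_2 = 0 ↦ 1  ≥
x_1 = 2/3, x_2 = 1/3 ↦ 1  ≥
x_1 = 2/3, x_2 = 2/3 ↦ 1  ≥
x_1 = 2/3, x_2 = 1 ↦ 2/3  <
x_1 = 1, x_2 = 0 ↦ 1  ≥
x_1 = 1, x_2 = 1/3 ↦ 1  ≥
x_1 = 1, x_2 = 2/3 ↦ 1  ≥
x_1 = 1, x_2 = 1 ↦ 1  ≥
So 10 of the 16 assignments meet the threshold.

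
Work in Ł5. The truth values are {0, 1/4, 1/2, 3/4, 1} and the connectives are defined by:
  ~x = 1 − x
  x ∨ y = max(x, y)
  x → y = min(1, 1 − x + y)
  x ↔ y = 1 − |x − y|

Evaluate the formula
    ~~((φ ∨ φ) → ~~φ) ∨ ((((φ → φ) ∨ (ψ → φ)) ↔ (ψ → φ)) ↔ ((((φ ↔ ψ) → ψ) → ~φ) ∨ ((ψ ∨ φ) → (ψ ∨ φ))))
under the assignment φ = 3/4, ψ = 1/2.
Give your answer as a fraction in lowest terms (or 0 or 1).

φ ∨ φ = 3/4 ∨ 3/4 = 3/4
~φ = ~3/4 = 1/4
~~φ = ~1/4 = 3/4
(φ ∨ φ) → ~~φ = 3/4 → 3/4 = 1
~((φ ∨ φ) → ~~φ) = ~1 = 0
~~((φ ∨ φ) → ~~φ) = ~0 = 1
φ → φ = 3/4 → 3/4 = 1
ψ → φ = 1/2 → 3/4 = 1
(φ → φ) ∨ (ψ → φ) = 1 ∨ 1 = 1
ψ → φ = 1/2 → 3/4 = 1
((φ → φ) ∨ (ψ → φ)) ↔ (ψ → φ) = 1 ↔ 1 = 1
φ ↔ ψ = 3/4 ↔ 1/2 = 3/4
(φ ↔ ψ) → ψ = 3/4 → 1/2 = 3/4
~φ = ~3/4 = 1/4
((φ ↔ ψ) → ψ) → ~φ = 3/4 → 1/4 = 1/2
ψ ∨ φ = 1/2 ∨ 3/4 = 3/4
ψ ∨ φ = 1/2 ∨ 3/4 = 3/4
(ψ ∨ φ) → (ψ ∨ φ) = 3/4 → 3/4 = 1
(((φ ↔ ψ) → ψ) → ~φ) ∨ ((ψ ∨ φ) → (ψ ∨ φ)) = 1/2 ∨ 1 = 1
(((φ → φ) ∨ (ψ → φ)) ↔ (ψ → φ)) ↔ ((((φ ↔ ψ) → ψ) → ~φ) ∨ ((ψ ∨ φ) → (ψ ∨ φ))) = 1 ↔ 1 = 1
~~((φ ∨ φ) → ~~φ) ∨ ((((φ → φ) ∨ (ψ → φ)) ↔ (ψ → φ)) ↔ ((((φ ↔ ψ) → ψ) → ~φ) ∨ ((ψ ∨ φ) → (ψ ∨ φ)))) = 1 ∨ 1 = 1

1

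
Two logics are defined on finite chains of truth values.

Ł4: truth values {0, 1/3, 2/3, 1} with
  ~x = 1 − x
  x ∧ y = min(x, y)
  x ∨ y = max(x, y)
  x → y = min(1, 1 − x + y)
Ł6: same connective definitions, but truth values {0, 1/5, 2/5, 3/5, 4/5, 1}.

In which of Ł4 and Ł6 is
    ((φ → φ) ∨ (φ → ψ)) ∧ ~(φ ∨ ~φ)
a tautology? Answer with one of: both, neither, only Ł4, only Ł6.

neither

In Ł4: at φ = 0, ψ = 0 the value is 0 — not a tautology.
In Ł6: at φ = 0, ψ = 0 the value is 0 — not a tautology.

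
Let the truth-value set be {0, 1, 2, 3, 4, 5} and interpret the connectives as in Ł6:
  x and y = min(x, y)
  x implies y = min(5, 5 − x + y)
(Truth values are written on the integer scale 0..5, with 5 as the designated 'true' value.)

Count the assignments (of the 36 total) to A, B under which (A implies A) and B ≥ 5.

value 5: 6 assignments (counts)
value 4: 6 assignments
value 3: 6 assignments
value 2: 6 assignments
value 1: 6 assignments
value 0: 6 assignments
So 6 of the 36 assignments meet the threshold.

6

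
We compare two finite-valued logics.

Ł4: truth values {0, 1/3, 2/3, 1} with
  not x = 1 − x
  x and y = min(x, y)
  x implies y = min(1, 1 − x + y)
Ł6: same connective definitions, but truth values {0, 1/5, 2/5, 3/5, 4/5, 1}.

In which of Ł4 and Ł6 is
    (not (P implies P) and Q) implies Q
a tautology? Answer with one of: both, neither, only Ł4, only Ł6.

In Ł4: every assignment gives 1 — tautology.
In Ł6: every assignment gives 1 — tautology.

both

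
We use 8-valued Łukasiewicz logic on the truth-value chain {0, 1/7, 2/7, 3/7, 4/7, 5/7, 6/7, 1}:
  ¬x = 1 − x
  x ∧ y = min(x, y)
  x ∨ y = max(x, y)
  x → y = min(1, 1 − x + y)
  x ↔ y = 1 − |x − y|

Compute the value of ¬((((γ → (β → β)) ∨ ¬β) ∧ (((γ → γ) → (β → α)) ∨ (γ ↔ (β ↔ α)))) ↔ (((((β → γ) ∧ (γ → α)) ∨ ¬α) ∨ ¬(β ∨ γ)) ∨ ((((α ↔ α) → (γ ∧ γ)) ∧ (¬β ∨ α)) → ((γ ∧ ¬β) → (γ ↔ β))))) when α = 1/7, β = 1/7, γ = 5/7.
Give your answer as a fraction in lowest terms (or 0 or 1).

β → β = 1/7 → 1/7 = 1
γ → (β → β) = 5/7 → 1 = 1
¬β = ¬1/7 = 6/7
(γ → (β → β)) ∨ ¬β = 1 ∨ 6/7 = 1
γ → γ = 5/7 → 5/7 = 1
β → α = 1/7 → 1/7 = 1
(γ → γ) → (β → α) = 1 → 1 = 1
β ↔ α = 1/7 ↔ 1/7 = 1
γ ↔ (β ↔ α) = 5/7 ↔ 1 = 5/7
((γ → γ) → (β → α)) ∨ (γ ↔ (β ↔ α)) = 1 ∨ 5/7 = 1
((γ → (β → β)) ∨ ¬β) ∧ (((γ → γ) → (β → α)) ∨ (γ ↔ (β ↔ α))) = 1 ∧ 1 = 1
β → γ = 1/7 → 5/7 = 1
γ → α = 5/7 → 1/7 = 3/7
(β → γ) ∧ (γ → α) = 1 ∧ 3/7 = 3/7
¬α = ¬1/7 = 6/7
((β → γ) ∧ (γ → α)) ∨ ¬α = 3/7 ∨ 6/7 = 6/7
β ∨ γ = 1/7 ∨ 5/7 = 5/7
¬(β ∨ γ) = ¬5/7 = 2/7
(((β → γ) ∧ (γ → α)) ∨ ¬α) ∨ ¬(β ∨ γ) = 6/7 ∨ 2/7 = 6/7
α ↔ α = 1/7 ↔ 1/7 = 1
γ ∧ γ = 5/7 ∧ 5/7 = 5/7
(α ↔ α) → (γ ∧ γ) = 1 → 5/7 = 5/7
¬β = ¬1/7 = 6/7
¬β ∨ α = 6/7 ∨ 1/7 = 6/7
((α ↔ α) → (γ ∧ γ)) ∧ (¬β ∨ α) = 5/7 ∧ 6/7 = 5/7
¬β = ¬1/7 = 6/7
γ ∧ ¬β = 5/7 ∧ 6/7 = 5/7
γ ↔ β = 5/7 ↔ 1/7 = 3/7
(γ ∧ ¬β) → (γ ↔ β) = 5/7 → 3/7 = 5/7
(((α ↔ α) → (γ ∧ γ)) ∧ (¬β ∨ α)) → ((γ ∧ ¬β) → (γ ↔ β)) = 5/7 → 5/7 = 1
((((β → γ) ∧ (γ → α)) ∨ ¬α) ∨ ¬(β ∨ γ)) ∨ ((((α ↔ α) → (γ ∧ γ)) ∧ (¬β ∨ α)) → ((γ ∧ ¬β) → (γ ↔ β))) = 6/7 ∨ 1 = 1
(((γ → (β → β)) ∨ ¬β) ∧ (((γ → γ) → (β → α)) ∨ (γ ↔ (β ↔ α)))) ↔ (((((β → γ) ∧ (γ → α)) ∨ ¬α) ∨ ¬(β ∨ γ)) ∨ ((((α ↔ α) → (γ ∧ γ)) ∧ (¬β ∨ α)) → ((γ ∧ ¬β) → (γ ↔ β)))) = 1 ↔ 1 = 1
¬((((γ → (β → β)) ∨ ¬β) ∧ (((γ → γ) → (β → α)) ∨ (γ ↔ (β ↔ α)))) ↔ (((((β → γ) ∧ (γ → α)) ∨ ¬α) ∨ ¬(β ∨ γ)) ∨ ((((α ↔ α) → (γ ∧ γ)) ∧ (¬β ∨ α)) → ((γ ∧ ¬β) → (γ ↔ β))))) = ¬1 = 0

0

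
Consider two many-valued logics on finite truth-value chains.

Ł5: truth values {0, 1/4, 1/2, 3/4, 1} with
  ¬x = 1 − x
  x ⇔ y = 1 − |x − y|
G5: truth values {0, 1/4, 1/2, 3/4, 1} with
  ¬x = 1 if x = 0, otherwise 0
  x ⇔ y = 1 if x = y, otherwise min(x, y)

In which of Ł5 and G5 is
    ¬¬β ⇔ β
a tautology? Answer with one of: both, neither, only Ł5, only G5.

only Ł5

In Ł5: every assignment gives 1 — tautology.
In G5: at β = 1/4 the value is 1/4 — not a tautology.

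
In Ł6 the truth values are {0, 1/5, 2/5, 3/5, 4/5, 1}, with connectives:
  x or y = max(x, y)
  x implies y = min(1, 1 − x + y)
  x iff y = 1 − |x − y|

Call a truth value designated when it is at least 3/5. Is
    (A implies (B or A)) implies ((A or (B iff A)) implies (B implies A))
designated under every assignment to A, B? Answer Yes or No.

Yes

At A = 3/5, B = 0, for instance:
B or A = 0 or 3/5 = 3/5
A implies (B or A) = 3/5 implies 3/5 = 1
B iff A = 0 iff 3/5 = 2/5
A or (B iff A) = 3/5 or 2/5 = 3/5
B implies A = 0 implies 3/5 = 1
(A or (B iff A)) implies (B implies A) = 3/5 implies 1 = 1
(A implies (B or A)) implies ((A or (B iff A)) implies (B implies A)) = 1 implies 1 = 1
and checking the remaining 35 assignments likewise gives ≥ 3/5 in every case.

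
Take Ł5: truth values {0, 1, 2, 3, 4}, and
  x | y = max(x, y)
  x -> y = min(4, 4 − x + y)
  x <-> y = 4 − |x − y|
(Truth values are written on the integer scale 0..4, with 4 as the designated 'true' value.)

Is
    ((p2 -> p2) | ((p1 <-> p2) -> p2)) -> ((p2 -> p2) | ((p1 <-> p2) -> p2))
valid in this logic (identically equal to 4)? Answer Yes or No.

At p1 = 0, p2 = 1, for instance:
p2 -> p2 = 1 -> 1 = 4
p1 <-> p2 = 0 <-> 1 = 3
(p1 <-> p2) -> p2 = 3 -> 1 = 2
(p2 -> p2) | ((p1 <-> p2) -> p2) = 4 | 2 = 4
((p2 -> p2) | ((p1 <-> p2) -> p2)) -> ((p2 -> p2) | ((p1 <-> p2) -> p2)) = 4 -> 4 = 4
and checking the remaining 24 assignments likewise gives ≥ 4 in every case.

Yes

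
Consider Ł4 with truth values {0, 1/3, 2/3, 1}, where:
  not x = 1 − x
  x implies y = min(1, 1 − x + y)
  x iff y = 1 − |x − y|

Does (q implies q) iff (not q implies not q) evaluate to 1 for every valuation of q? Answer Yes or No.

Yes

q = 0 ↦ 1
q = 1/3 ↦ 1
q = 2/3 ↦ 1
q = 1 ↦ 1
Every assignment gives a value ≥ 1.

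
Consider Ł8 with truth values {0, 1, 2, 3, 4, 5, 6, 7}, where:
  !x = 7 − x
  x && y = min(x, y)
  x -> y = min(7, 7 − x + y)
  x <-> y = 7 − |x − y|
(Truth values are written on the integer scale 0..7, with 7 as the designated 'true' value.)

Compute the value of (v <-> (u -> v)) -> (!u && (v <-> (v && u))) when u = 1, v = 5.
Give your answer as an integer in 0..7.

5

u -> v = 1 -> 5 = 7
v <-> (u -> v) = 5 <-> 7 = 5
!u = !1 = 6
v && u = 5 && 1 = 1
v <-> (v && u) = 5 <-> 1 = 3
!u && (v <-> (v && u)) = 6 && 3 = 3
(v <-> (u -> v)) -> (!u && (v <-> (v && u))) = 5 -> 3 = 5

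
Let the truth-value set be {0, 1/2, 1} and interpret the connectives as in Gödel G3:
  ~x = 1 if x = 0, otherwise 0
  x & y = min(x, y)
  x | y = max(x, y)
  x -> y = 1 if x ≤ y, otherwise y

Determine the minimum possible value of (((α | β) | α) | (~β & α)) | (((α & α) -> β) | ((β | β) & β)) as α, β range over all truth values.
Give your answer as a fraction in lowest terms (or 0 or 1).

1/2

Take α = 1/2, β = 0:
α | β = 1/2 | 0 = 1/2
(α | β) | α = 1/2 | 1/2 = 1/2
~β = ~0 = 1
~β & α = 1 & 1/2 = 1/2
((α | β) | α) | (~β & α) = 1/2 | 1/2 = 1/2
α & α = 1/2 & 1/2 = 1/2
(α & α) -> β = 1/2 -> 0 = 0
β | β = 0 | 0 = 0
(β | β) & β = 0 & 0 = 0
((α & α) -> β) | ((β | β) & β) = 0 | 0 = 0
(((α | β) | α) | (~β & α)) | (((α & α) -> β) | ((β | β) & β)) = 1/2 | 0 = 1/2
No assignment yields a value below 1/2, so this is the minimum.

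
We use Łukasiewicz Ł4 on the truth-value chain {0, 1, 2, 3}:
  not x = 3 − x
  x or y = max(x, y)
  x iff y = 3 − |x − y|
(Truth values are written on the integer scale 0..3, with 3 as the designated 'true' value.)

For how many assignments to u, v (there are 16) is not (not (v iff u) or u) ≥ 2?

u = 0, v = 0 ↦ 3  ≥
u = 0, v = 1 ↦ 2  ≥
u = 0, v = 2 ↦ 1  <
u = 0, v = 3 ↦ 0  <
u = 1, v = 0 ↦ 2  ≥
u = 1, v = 1 ↦ 2  ≥
u = 1, v = 2 ↦ 2  ≥
u = 1, v = 3 ↦ 1  <
u = 2, v = 0 ↦ 1  <
u = 2, v = 1 ↦ 1  <
u = 2, v = 2 ↦ 1  <
u = 2, v = 3 ↦ 1  <
u = 3, v = 0 ↦ 0  <
u = 3, v = 1 ↦ 0  <
u = 3, v = 2 ↦ 0  <
u = 3, v = 3 ↦ 0  <
So 5 of the 16 assignments meet the threshold.

5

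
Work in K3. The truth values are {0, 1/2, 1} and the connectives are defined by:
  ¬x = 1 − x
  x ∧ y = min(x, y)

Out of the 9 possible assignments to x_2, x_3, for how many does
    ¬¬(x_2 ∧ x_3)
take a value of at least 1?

1

x_2 = 0, x_3 = 0 ↦ 0  <
x_2 = 0, x_3 = 1/2 ↦ 0  <
x_2 = 0, x_3 = 1 ↦ 0  <
x_2 = 1/2, x_3 = 0 ↦ 0  <
x_2 = 1/2, x_3 = 1/2 ↦ 1/2  <
x_2 = 1/2, x_3 = 1 ↦ 1/2  <
x_2 = 1, x_3 = 0 ↦ 0  <
x_2 = 1, x_3 = 1/2 ↦ 1/2  <
x_2 = 1, x_3 = 1 ↦ 1  ≥
So 1 of the 9 assignments meets the threshold.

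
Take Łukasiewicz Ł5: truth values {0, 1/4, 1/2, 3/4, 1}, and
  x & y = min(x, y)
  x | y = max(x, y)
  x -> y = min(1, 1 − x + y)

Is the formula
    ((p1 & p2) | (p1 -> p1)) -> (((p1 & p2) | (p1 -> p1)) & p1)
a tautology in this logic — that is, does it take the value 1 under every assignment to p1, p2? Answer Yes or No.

No

Counterexample: take p1 = 0, p2 = 0.
p1 & p2 = 0 & 0 = 0
p1 -> p1 = 0 -> 0 = 1
(p1 & p2) | (p1 -> p1) = 0 | 1 = 1
p1 & p2 = 0 & 0 = 0
p1 -> p1 = 0 -> 0 = 1
(p1 & p2) | (p1 -> p1) = 0 | 1 = 1
((p1 & p2) | (p1 -> p1)) & p1 = 1 & 0 = 0
((p1 & p2) | (p1 -> p1)) -> (((p1 & p2) | (p1 -> p1)) & p1) = 1 -> 0 = 0
This gives 0 ≠ 1.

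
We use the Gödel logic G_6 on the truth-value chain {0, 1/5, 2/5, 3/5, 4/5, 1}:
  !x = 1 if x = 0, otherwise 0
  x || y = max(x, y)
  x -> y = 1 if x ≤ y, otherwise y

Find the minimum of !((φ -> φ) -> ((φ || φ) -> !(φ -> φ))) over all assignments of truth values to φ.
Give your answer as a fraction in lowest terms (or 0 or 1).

Take φ = 0:
φ -> φ = 0 -> 0 = 1
φ || φ = 0 || 0 = 0
φ -> φ = 0 -> 0 = 1
!(φ -> φ) = !1 = 0
(φ || φ) -> !(φ -> φ) = 0 -> 0 = 1
(φ -> φ) -> ((φ || φ) -> !(φ -> φ)) = 1 -> 1 = 1
!((φ -> φ) -> ((φ || φ) -> !(φ -> φ))) = !1 = 0
No assignment yields a value below 0, so this is the minimum.

0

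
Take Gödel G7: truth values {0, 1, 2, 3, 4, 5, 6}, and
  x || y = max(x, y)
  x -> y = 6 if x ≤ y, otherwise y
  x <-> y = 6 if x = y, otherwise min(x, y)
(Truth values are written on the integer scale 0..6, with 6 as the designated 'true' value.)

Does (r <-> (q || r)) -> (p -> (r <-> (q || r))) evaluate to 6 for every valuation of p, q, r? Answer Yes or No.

Yes

At p = 5, q = 0, r = 2, for instance:
q || r = 0 || 2 = 2
r <-> (q || r) = 2 <-> 2 = 6
p -> (r <-> (q || r)) = 5 -> 6 = 6
(r <-> (q || r)) -> (p -> (r <-> (q || r))) = 6 -> 6 = 6
and checking the remaining 342 assignments likewise gives ≥ 6 in every case.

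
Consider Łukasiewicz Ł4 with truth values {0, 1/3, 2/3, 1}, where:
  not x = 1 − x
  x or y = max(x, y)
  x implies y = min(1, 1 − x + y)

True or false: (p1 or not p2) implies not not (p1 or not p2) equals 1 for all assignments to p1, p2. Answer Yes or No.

p1 = 0, p2 = 0 ↦ 1
p1 = 0, p2 = 1/3 ↦ 1
p1 = 0, p2 = 2/3 ↦ 1
p1 = 0, p2 = 1 ↦ 1
p1 = 1/3, p2 = 0 ↦ 1
p1 = 1/3, p2 = 1/3 ↦ 1
p1 = 1/3, p2 = 2/3 ↦ 1
p1 = 1/3, p2 = 1 ↦ 1
p1 = 2/3, p2 = 0 ↦ 1
p1 = 2/3, p2 = 1/3 ↦ 1
p1 = 2/3, p2 = 2/3 ↦ 1
p1 = 2/3, p2 = 1 ↦ 1
p1 = 1, p2 = 0 ↦ 1
p1 = 1, p2 = 1/3 ↦ 1
p1 = 1, p2 = 2/3 ↦ 1
p1 = 1, p2 = 1 ↦ 1
Every assignment gives a value ≥ 1.

Yes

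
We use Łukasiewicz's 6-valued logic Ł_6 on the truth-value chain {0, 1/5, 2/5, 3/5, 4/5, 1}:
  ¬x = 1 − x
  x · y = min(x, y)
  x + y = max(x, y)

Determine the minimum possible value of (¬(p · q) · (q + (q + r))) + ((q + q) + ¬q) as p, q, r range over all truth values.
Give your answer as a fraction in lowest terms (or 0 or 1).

3/5

Take p = 0, q = 2/5, r = 0:
p · q = 0 · 2/5 = 0
¬(p · q) = ¬0 = 1
q + r = 2/5 + 0 = 2/5
q + (q + r) = 2/5 + 2/5 = 2/5
¬(p · q) · (q + (q + r)) = 1 · 2/5 = 2/5
q + q = 2/5 + 2/5 = 2/5
¬q = ¬2/5 = 3/5
(q + q) + ¬q = 2/5 + 3/5 = 3/5
(¬(p · q) · (q + (q + r))) + ((q + q) + ¬q) = 2/5 + 3/5 = 3/5
No assignment yields a value below 3/5, so this is the minimum.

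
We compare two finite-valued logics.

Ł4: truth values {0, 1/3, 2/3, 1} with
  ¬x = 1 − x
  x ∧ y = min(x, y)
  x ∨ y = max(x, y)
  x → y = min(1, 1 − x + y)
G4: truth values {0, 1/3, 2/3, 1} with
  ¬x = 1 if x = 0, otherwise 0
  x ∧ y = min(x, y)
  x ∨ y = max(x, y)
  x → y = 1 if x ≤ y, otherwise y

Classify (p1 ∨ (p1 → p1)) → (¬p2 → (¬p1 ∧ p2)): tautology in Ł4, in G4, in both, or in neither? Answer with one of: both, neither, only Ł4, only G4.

neither

In Ł4: at p1 = 0, p2 = 0 the value is 0 — not a tautology.
In G4: at p1 = 0, p2 = 0 the value is 0 — not a tautology.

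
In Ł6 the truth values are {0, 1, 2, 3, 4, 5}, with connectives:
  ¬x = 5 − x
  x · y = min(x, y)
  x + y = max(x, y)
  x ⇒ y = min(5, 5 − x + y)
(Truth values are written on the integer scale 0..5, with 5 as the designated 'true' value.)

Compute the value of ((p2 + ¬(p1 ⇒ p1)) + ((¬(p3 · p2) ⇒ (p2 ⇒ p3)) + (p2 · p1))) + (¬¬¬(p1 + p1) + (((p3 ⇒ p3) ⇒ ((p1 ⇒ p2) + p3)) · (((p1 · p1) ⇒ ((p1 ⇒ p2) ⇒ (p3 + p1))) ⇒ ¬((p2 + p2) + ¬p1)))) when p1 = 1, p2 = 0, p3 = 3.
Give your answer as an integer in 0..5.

5

p1 ⇒ p1 = 1 ⇒ 1 = 5
¬(p1 ⇒ p1) = ¬5 = 0
p2 + ¬(p1 ⇒ p1) = 0 + 0 = 0
p3 · p2 = 3 · 0 = 0
¬(p3 · p2) = ¬0 = 5
p2 ⇒ p3 = 0 ⇒ 3 = 5
¬(p3 · p2) ⇒ (p2 ⇒ p3) = 5 ⇒ 5 = 5
p2 · p1 = 0 · 1 = 0
(¬(p3 · p2) ⇒ (p2 ⇒ p3)) + (p2 · p1) = 5 + 0 = 5
(p2 + ¬(p1 ⇒ p1)) + ((¬(p3 · p2) ⇒ (p2 ⇒ p3)) + (p2 · p1)) = 0 + 5 = 5
p1 + p1 = 1 + 1 = 1
¬(p1 + p1) = ¬1 = 4
¬¬(p1 + p1) = ¬4 = 1
¬¬¬(p1 + p1) = ¬1 = 4
p3 ⇒ p3 = 3 ⇒ 3 = 5
p1 ⇒ p2 = 1 ⇒ 0 = 4
(p1 ⇒ p2) + p3 = 4 + 3 = 4
(p3 ⇒ p3) ⇒ ((p1 ⇒ p2) + p3) = 5 ⇒ 4 = 4
p1 · p1 = 1 · 1 = 1
p1 ⇒ p2 = 1 ⇒ 0 = 4
p3 + p1 = 3 + 1 = 3
(p1 ⇒ p2) ⇒ (p3 + p1) = 4 ⇒ 3 = 4
(p1 · p1) ⇒ ((p1 ⇒ p2) ⇒ (p3 + p1)) = 1 ⇒ 4 = 5
p2 + p2 = 0 + 0 = 0
¬p1 = ¬1 = 4
(p2 + p2) + ¬p1 = 0 + 4 = 4
¬((p2 + p2) + ¬p1) = ¬4 = 1
((p1 · p1) ⇒ ((p1 ⇒ p2) ⇒ (p3 + p1))) ⇒ ¬((p2 + p2) + ¬p1) = 5 ⇒ 1 = 1
((p3 ⇒ p3) ⇒ ((p1 ⇒ p2) + p3)) · (((p1 · p1) ⇒ ((p1 ⇒ p2) ⇒ (p3 + p1))) ⇒ ¬((p2 + p2) + ¬p1)) = 4 · 1 = 1
¬¬¬(p1 + p1) + (((p3 ⇒ p3) ⇒ ((p1 ⇒ p2) + p3)) · (((p1 · p1) ⇒ ((p1 ⇒ p2) ⇒ (p3 + p1))) ⇒ ¬((p2 + p2) + ¬p1))) = 4 + 1 = 4
((p2 + ¬(p1 ⇒ p1)) + ((¬(p3 · p2) ⇒ (p2 ⇒ p3)) + (p2 · p1))) + (¬¬¬(p1 + p1) + (((p3 ⇒ p3) ⇒ ((p1 ⇒ p2) + p3)) · (((p1 · p1) ⇒ ((p1 ⇒ p2) ⇒ (p3 + p1))) ⇒ ¬((p2 + p2) + ¬p1)))) = 5 + 4 = 5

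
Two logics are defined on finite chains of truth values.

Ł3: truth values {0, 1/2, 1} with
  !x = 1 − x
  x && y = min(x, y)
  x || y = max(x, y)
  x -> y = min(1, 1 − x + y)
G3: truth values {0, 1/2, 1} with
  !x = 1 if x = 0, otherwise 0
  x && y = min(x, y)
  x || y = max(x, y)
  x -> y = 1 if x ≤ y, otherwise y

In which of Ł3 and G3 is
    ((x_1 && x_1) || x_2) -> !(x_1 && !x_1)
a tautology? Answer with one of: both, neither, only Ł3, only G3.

only G3

In Ł3: at x_1 = 1/2, x_2 = 1 the value is 1/2 — not a tautology.
In G3: every assignment gives 1 — tautology.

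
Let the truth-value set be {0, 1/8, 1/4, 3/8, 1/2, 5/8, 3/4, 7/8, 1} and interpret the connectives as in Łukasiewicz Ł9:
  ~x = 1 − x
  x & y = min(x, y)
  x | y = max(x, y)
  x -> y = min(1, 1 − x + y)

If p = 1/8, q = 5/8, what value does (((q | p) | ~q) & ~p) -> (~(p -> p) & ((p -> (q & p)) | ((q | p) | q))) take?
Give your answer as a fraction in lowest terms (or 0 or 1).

q | p = 5/8 | 1/8 = 5/8
~q = ~5/8 = 3/8
(q | p) | ~q = 5/8 | 3/8 = 5/8
~p = ~1/8 = 7/8
((q | p) | ~q) & ~p = 5/8 & 7/8 = 5/8
p -> p = 1/8 -> 1/8 = 1
~(p -> p) = ~1 = 0
q & p = 5/8 & 1/8 = 1/8
p -> (q & p) = 1/8 -> 1/8 = 1
q | p = 5/8 | 1/8 = 5/8
(q | p) | q = 5/8 | 5/8 = 5/8
(p -> (q & p)) | ((q | p) | q) = 1 | 5/8 = 1
~(p -> p) & ((p -> (q & p)) | ((q | p) | q)) = 0 & 1 = 0
(((q | p) | ~q) & ~p) -> (~(p -> p) & ((p -> (q & p)) | ((q | p) | q))) = 5/8 -> 0 = 3/8

3/8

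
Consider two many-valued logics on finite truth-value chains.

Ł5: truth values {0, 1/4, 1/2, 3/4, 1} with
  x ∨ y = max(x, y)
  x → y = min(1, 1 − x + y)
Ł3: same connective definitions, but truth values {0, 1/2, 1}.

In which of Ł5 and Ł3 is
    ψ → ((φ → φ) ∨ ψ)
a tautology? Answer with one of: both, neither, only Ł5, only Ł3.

In Ł5: every assignment gives 1 — tautology.
In Ł3: every assignment gives 1 — tautology.

both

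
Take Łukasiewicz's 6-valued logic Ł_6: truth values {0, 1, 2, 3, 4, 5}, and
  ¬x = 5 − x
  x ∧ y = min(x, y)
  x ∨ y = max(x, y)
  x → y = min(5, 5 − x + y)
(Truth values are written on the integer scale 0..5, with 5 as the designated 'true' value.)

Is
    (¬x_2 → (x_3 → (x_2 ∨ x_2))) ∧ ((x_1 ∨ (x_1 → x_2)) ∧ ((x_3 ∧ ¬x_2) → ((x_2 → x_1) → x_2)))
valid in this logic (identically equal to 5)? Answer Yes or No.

Counterexample: take x_1 = 0, x_2 = 0, x_3 = 1.
¬x_2 = ¬0 = 5
x_2 ∨ x_2 = 0 ∨ 0 = 0
x_3 → (x_2 ∨ x_2) = 1 → 0 = 4
¬x_2 → (x_3 → (x_2 ∨ x_2)) = 5 → 4 = 4
x_1 → x_2 = 0 → 0 = 5
x_1 ∨ (x_1 → x_2) = 0 ∨ 5 = 5
¬x_2 = ¬0 = 5
x_3 ∧ ¬x_2 = 1 ∧ 5 = 1
x_2 → x_1 = 0 → 0 = 5
(x_2 → x_1) → x_2 = 5 → 0 = 0
(x_3 ∧ ¬x_2) → ((x_2 → x_1) → x_2) = 1 → 0 = 4
(x_1 ∨ (x_1 → x_2)) ∧ ((x_3 ∧ ¬x_2) → ((x_2 → x_1) → x_2)) = 5 ∧ 4 = 4
(¬x_2 → (x_3 → (x_2 ∨ x_2))) ∧ ((x_1 ∨ (x_1 → x_2)) ∧ ((x_3 ∧ ¬x_2) → ((x_2 → x_1) → x_2))) = 4 ∧ 4 = 4
This gives 4 ≠ 5.

No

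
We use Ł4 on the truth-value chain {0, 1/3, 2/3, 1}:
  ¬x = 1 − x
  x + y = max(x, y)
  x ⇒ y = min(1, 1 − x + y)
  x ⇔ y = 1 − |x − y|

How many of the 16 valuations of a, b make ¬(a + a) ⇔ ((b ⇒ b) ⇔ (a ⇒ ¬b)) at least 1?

7

a = 0, b = 0 ↦ 1  ≥
a = 0, b = 1/3 ↦ 1  ≥
a = 0, b = 2/3 ↦ 1  ≥
a = 0, b = 1 ↦ 1  ≥
a = 1/3, b = 0 ↦ 2/3  <
a = 1/3, b = 1/3 ↦ 2/3  <
a = 1/3, b = 2/3 ↦ 2/3  <
a = 1/3, b = 1 ↦ 1  ≥
a = 2/3, b = 0 ↦ 1/3  <
a = 2/3, b = 1/3 ↦ 1/3  <
a = 2/3, b = 2/3 ↦ 2/3  <
a = 2/3, b = 1 ↦ 1  ≥
a = 1, b = 0 ↦ 0  <
a = 1, b = 1/3 ↦ 1/3  <
a = 1, b = 2/3 ↦ 2/3  <
a = 1, b = 1 ↦ 1  ≥
So 7 of the 16 assignments meet the threshold.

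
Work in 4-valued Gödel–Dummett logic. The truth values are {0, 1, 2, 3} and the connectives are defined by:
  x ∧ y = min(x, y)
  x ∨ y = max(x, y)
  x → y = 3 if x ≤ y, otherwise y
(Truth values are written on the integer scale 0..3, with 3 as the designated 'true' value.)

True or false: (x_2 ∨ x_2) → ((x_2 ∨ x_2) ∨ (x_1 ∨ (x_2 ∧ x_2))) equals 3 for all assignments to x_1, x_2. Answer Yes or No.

Yes

x_1 = 0, x_2 = 0 ↦ 3
x_1 = 0, x_2 = 1 ↦ 3
x_1 = 0, x_2 = 2 ↦ 3
x_1 = 0, x_2 = 3 ↦ 3
x_1 = 1, x_2 = 0 ↦ 3
x_1 = 1, x_2 = 1 ↦ 3
x_1 = 1, x_2 = 2 ↦ 3
x_1 = 1, x_2 = 3 ↦ 3
x_1 = 2, x_2 = 0 ↦ 3
x_1 = 2, x_2 = 1 ↦ 3
x_1 = 2, x_2 = 2 ↦ 3
x_1 = 2, x_2 = 3 ↦ 3
x_1 = 3, x_2 = 0 ↦ 3
x_1 = 3, x_2 = 1 ↦ 3
x_1 = 3, x_2 = 2 ↦ 3
x_1 = 3, x_2 = 3 ↦ 3
Every assignment gives a value ≥ 3.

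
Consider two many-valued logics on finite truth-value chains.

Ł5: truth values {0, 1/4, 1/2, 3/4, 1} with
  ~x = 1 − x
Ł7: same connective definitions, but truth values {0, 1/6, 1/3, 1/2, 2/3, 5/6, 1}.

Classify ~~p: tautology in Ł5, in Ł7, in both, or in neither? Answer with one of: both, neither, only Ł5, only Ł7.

neither

In Ł5: at p = 0 the value is 0 — not a tautology.
In Ł7: at p = 0 the value is 0 — not a tautology.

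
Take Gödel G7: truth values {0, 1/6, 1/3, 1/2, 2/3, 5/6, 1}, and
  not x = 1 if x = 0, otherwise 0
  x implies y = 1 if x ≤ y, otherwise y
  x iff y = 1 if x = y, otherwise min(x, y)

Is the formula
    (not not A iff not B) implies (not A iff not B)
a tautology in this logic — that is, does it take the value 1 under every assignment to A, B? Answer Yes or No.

Counterexample: take A = 0, B = 1/6.
not A = not 0 = 1
not not A = not 1 = 0
not B = not 1/6 = 0
not not A iff not B = 0 iff 0 = 1
not A = not 0 = 1
not B = not 1/6 = 0
not A iff not B = 1 iff 0 = 0
(not not A iff not B) implies (not A iff not B) = 1 implies 0 = 0
This gives 0 ≠ 1.

No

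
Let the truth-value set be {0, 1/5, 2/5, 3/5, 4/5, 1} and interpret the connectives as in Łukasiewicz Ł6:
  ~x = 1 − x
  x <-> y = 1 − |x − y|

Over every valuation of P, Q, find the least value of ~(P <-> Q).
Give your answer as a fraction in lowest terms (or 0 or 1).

Take P = 0, Q = 0:
P <-> Q = 0 <-> 0 = 1
~(P <-> Q) = ~1 = 0
No assignment yields a value below 0, so this is the minimum.

0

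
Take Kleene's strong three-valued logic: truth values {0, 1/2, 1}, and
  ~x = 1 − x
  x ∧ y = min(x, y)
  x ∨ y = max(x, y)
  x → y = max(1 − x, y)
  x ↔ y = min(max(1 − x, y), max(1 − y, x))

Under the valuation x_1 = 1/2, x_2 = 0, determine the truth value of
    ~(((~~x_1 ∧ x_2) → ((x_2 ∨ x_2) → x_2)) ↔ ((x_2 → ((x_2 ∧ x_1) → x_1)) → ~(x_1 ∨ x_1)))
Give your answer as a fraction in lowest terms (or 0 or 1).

1/2

~x_1 = ~1/2 = 1/2
~~x_1 = ~1/2 = 1/2
~~x_1 ∧ x_2 = 1/2 ∧ 0 = 0
x_2 ∨ x_2 = 0 ∨ 0 = 0
(x_2 ∨ x_2) → x_2 = 0 → 0 = 1
(~~x_1 ∧ x_2) → ((x_2 ∨ x_2) → x_2) = 0 → 1 = 1
x_2 ∧ x_1 = 0 ∧ 1/2 = 0
(x_2 ∧ x_1) → x_1 = 0 → 1/2 = 1
x_2 → ((x_2 ∧ x_1) → x_1) = 0 → 1 = 1
x_1 ∨ x_1 = 1/2 ∨ 1/2 = 1/2
~(x_1 ∨ x_1) = ~1/2 = 1/2
(x_2 → ((x_2 ∧ x_1) → x_1)) → ~(x_1 ∨ x_1) = 1 → 1/2 = 1/2
((~~x_1 ∧ x_2) → ((x_2 ∨ x_2) → x_2)) ↔ ((x_2 → ((x_2 ∧ x_1) → x_1)) → ~(x_1 ∨ x_1)) = 1 ↔ 1/2 = 1/2
~(((~~x_1 ∧ x_2) → ((x_2 ∨ x_2) → x_2)) ↔ ((x_2 → ((x_2 ∧ x_1) → x_1)) → ~(x_1 ∨ x_1))) = ~1/2 = 1/2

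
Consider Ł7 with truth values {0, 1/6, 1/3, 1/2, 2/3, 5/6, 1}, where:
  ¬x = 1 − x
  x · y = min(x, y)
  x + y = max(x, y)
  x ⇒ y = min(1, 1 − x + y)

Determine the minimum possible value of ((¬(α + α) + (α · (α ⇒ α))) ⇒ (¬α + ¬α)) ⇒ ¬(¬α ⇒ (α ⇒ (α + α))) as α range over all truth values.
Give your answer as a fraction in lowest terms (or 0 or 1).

Take α = 0:
α + α = 0 + 0 = 0
¬(α + α) = ¬0 = 1
α ⇒ α = 0 ⇒ 0 = 1
α · (α ⇒ α) = 0 · 1 = 0
¬(α + α) + (α · (α ⇒ α)) = 1 + 0 = 1
¬α = ¬0 = 1
¬α = ¬0 = 1
¬α + ¬α = 1 + 1 = 1
(¬(α + α) + (α · (α ⇒ α))) ⇒ (¬α + ¬α) = 1 ⇒ 1 = 1
¬α = ¬0 = 1
α + α = 0 + 0 = 0
α ⇒ (α + α) = 0 ⇒ 0 = 1
¬α ⇒ (α ⇒ (α + α)) = 1 ⇒ 1 = 1
¬(¬α ⇒ (α ⇒ (α + α))) = ¬1 = 0
((¬(α + α) + (α · (α ⇒ α))) ⇒ (¬α + ¬α)) ⇒ ¬(¬α ⇒ (α ⇒ (α + α))) = 1 ⇒ 0 = 0
No assignment yields a value below 0, so this is the minimum.

0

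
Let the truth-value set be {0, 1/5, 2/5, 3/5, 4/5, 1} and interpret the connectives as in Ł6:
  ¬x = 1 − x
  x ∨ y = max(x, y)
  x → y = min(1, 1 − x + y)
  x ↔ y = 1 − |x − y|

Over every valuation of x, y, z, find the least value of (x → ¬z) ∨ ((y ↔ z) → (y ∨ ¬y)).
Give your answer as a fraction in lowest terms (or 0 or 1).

3/5

Take x = 4/5, y = 3/5, z = 3/5:
¬z = ¬3/5 = 2/5
x → ¬z = 4/5 → 2/5 = 3/5
y ↔ z = 3/5 ↔ 3/5 = 1
¬y = ¬3/5 = 2/5
y ∨ ¬y = 3/5 ∨ 2/5 = 3/5
(y ↔ z) → (y ∨ ¬y) = 1 → 3/5 = 3/5
(x → ¬z) ∨ ((y ↔ z) → (y ∨ ¬y)) = 3/5 ∨ 3/5 = 3/5
No assignment yields a value below 3/5, so this is the minimum.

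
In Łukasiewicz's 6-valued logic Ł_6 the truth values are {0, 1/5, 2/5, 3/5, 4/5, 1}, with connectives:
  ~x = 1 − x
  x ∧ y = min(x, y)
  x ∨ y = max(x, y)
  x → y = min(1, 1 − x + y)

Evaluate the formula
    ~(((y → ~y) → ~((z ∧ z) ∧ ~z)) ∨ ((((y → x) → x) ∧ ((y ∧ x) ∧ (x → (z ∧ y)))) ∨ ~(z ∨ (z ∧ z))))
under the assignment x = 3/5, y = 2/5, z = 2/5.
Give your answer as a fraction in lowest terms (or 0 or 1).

2/5

~y = ~2/5 = 3/5
y → ~y = 2/5 → 3/5 = 1
z ∧ z = 2/5 ∧ 2/5 = 2/5
~z = ~2/5 = 3/5
(z ∧ z) ∧ ~z = 2/5 ∧ 3/5 = 2/5
~((z ∧ z) ∧ ~z) = ~2/5 = 3/5
(y → ~y) → ~((z ∧ z) ∧ ~z) = 1 → 3/5 = 3/5
y → x = 2/5 → 3/5 = 1
(y → x) → x = 1 → 3/5 = 3/5
y ∧ x = 2/5 ∧ 3/5 = 2/5
z ∧ y = 2/5 ∧ 2/5 = 2/5
x → (z ∧ y) = 3/5 → 2/5 = 4/5
(y ∧ x) ∧ (x → (z ∧ y)) = 2/5 ∧ 4/5 = 2/5
((y → x) → x) ∧ ((y ∧ x) ∧ (x → (z ∧ y))) = 3/5 ∧ 2/5 = 2/5
z ∧ z = 2/5 ∧ 2/5 = 2/5
z ∨ (z ∧ z) = 2/5 ∨ 2/5 = 2/5
~(z ∨ (z ∧ z)) = ~2/5 = 3/5
(((y → x) → x) ∧ ((y ∧ x) ∧ (x → (z ∧ y)))) ∨ ~(z ∨ (z ∧ z)) = 2/5 ∨ 3/5 = 3/5
((y → ~y) → ~((z ∧ z) ∧ ~z)) ∨ ((((y → x) → x) ∧ ((y ∧ x) ∧ (x → (z ∧ y)))) ∨ ~(z ∨ (z ∧ z))) = 3/5 ∨ 3/5 = 3/5
~(((y → ~y) → ~((z ∧ z) ∧ ~z)) ∨ ((((y → x) → x) ∧ ((y ∧ x) ∧ (x → (z ∧ y)))) ∨ ~(z ∨ (z ∧ z)))) = ~3/5 = 2/5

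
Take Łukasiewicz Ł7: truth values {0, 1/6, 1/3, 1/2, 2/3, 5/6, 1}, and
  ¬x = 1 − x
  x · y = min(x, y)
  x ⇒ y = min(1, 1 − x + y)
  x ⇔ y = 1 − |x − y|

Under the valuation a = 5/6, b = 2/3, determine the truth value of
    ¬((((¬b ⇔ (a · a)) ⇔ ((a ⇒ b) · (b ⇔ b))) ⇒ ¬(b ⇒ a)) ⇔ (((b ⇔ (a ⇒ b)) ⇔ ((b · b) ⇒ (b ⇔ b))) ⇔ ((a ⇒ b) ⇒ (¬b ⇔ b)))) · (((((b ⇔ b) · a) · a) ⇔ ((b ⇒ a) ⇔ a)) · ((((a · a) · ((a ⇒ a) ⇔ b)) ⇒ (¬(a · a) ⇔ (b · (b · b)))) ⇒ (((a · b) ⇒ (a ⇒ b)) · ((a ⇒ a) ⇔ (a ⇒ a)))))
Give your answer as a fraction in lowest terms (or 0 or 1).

2/3

¬b = ¬2/3 = 1/3
a · a = 5/6 · 5/6 = 5/6
¬b ⇔ (a · a) = 1/3 ⇔ 5/6 = 1/2
a ⇒ b = 5/6 ⇒ 2/3 = 5/6
b ⇔ b = 2/3 ⇔ 2/3 = 1
(a ⇒ b) · (b ⇔ b) = 5/6 · 1 = 5/6
(¬b ⇔ (a · a)) ⇔ ((a ⇒ b) · (b ⇔ b)) = 1/2 ⇔ 5/6 = 2/3
b ⇒ a = 2/3 ⇒ 5/6 = 1
¬(b ⇒ a) = ¬1 = 0
((¬b ⇔ (a · a)) ⇔ ((a ⇒ b) · (b ⇔ b))) ⇒ ¬(b ⇒ a) = 2/3 ⇒ 0 = 1/3
a ⇒ b = 5/6 ⇒ 2/3 = 5/6
b ⇔ (a ⇒ b) = 2/3 ⇔ 5/6 = 5/6
b · b = 2/3 · 2/3 = 2/3
b ⇔ b = 2/3 ⇔ 2/3 = 1
(b · b) ⇒ (b ⇔ b) = 2/3 ⇒ 1 = 1
(b ⇔ (a ⇒ b)) ⇔ ((b · b) ⇒ (b ⇔ b)) = 5/6 ⇔ 1 = 5/6
a ⇒ b = 5/6 ⇒ 2/3 = 5/6
¬b = ¬2/3 = 1/3
¬b ⇔ b = 1/3 ⇔ 2/3 = 2/3
(a ⇒ b) ⇒ (¬b ⇔ b) = 5/6 ⇒ 2/3 = 5/6
((b ⇔ (a ⇒ b)) ⇔ ((b · b) ⇒ (b ⇔ b))) ⇔ ((a ⇒ b) ⇒ (¬b ⇔ b)) = 5/6 ⇔ 5/6 = 1
(((¬b ⇔ (a · a)) ⇔ ((a ⇒ b) · (b ⇔ b))) ⇒ ¬(b ⇒ a)) ⇔ (((b ⇔ (a ⇒ b)) ⇔ ((b · b) ⇒ (b ⇔ b))) ⇔ ((a ⇒ b) ⇒ (¬b ⇔ b))) = 1/3 ⇔ 1 = 1/3
¬((((¬b ⇔ (a · a)) ⇔ ((a ⇒ b) · (b ⇔ b))) ⇒ ¬(b ⇒ a)) ⇔ (((b ⇔ (a ⇒ b)) ⇔ ((b · b) ⇒ (b ⇔ b))) ⇔ ((a ⇒ b) ⇒ (¬b ⇔ b)))) = ¬1/3 = 2/3
b ⇔ b = 2/3 ⇔ 2/3 = 1
(b ⇔ b) · a = 1 · 5/6 = 5/6
((b ⇔ b) · a) · a = 5/6 · 5/6 = 5/6
b ⇒ a = 2/3 ⇒ 5/6 = 1
(b ⇒ a) ⇔ a = 1 ⇔ 5/6 = 5/6
(((b ⇔ b) · a) · a) ⇔ ((b ⇒ a) ⇔ a) = 5/6 ⇔ 5/6 = 1
a · a = 5/6 · 5/6 = 5/6
a ⇒ a = 5/6 ⇒ 5/6 = 1
(a ⇒ a) ⇔ b = 1 ⇔ 2/3 = 2/3
(a · a) · ((a ⇒ a) ⇔ b) = 5/6 · 2/3 = 2/3
a · a = 5/6 · 5/6 = 5/6
¬(a · a) = ¬5/6 = 1/6
b · b = 2/3 · 2/3 = 2/3
b · (b · b) = 2/3 · 2/3 = 2/3
¬(a · a) ⇔ (b · (b · b)) = 1/6 ⇔ 2/3 = 1/2
((a · a) · ((a ⇒ a) ⇔ b)) ⇒ (¬(a · a) ⇔ (b · (b · b))) = 2/3 ⇒ 1/2 = 5/6
a · b = 5/6 · 2/3 = 2/3
a ⇒ b = 5/6 ⇒ 2/3 = 5/6
(a · b) ⇒ (a ⇒ b) = 2/3 ⇒ 5/6 = 1
a ⇒ a = 5/6 ⇒ 5/6 = 1
a ⇒ a = 5/6 ⇒ 5/6 = 1
(a ⇒ a) ⇔ (a ⇒ a) = 1 ⇔ 1 = 1
((a · b) ⇒ (a ⇒ b)) · ((a ⇒ a) ⇔ (a ⇒ a)) = 1 · 1 = 1
(((a · a) · ((a ⇒ a) ⇔ b)) ⇒ (¬(a · a) ⇔ (b · (b · b)))) ⇒ (((a · b) ⇒ (a ⇒ b)) · ((a ⇒ a) ⇔ (a ⇒ a))) = 5/6 ⇒ 1 = 1
((((b ⇔ b) · a) · a) ⇔ ((b ⇒ a) ⇔ a)) · ((((a · a) · ((a ⇒ a) ⇔ b)) ⇒ (¬(a · a) ⇔ (b · (b · b)))) ⇒ (((a · b) ⇒ (a ⇒ b)) · ((a ⇒ a) ⇔ (a ⇒ a)))) = 1 · 1 = 1
¬((((¬b ⇔ (a · a)) ⇔ ((a ⇒ b) · (b ⇔ b))) ⇒ ¬(b ⇒ a)) ⇔ (((b ⇔ (a ⇒ b)) ⇔ ((b · b) ⇒ (b ⇔ b))) ⇔ ((a ⇒ b) ⇒ (¬b ⇔ b)))) · (((((b ⇔ b) · a) · a) ⇔ ((b ⇒ a) ⇔ a)) · ((((a · a) · ((a ⇒ a) ⇔ b)) ⇒ (¬(a · a) ⇔ (b · (b · b)))) ⇒ (((a · b) ⇒ (a ⇒ b)) · ((a ⇒ a) ⇔ (a ⇒ a))))) = 2/3 · 1 = 2/3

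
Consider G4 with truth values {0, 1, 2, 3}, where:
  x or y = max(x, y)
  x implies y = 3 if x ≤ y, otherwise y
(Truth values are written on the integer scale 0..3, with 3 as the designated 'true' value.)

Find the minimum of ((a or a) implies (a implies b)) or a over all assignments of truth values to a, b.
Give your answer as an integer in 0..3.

1

Take a = 1, b = 0:
a or a = 1 or 1 = 1
a implies b = 1 implies 0 = 0
(a or a) implies (a implies b) = 1 implies 0 = 0
((a or a) implies (a implies b)) or a = 0 or 1 = 1
No assignment yields a value below 1, so this is the minimum.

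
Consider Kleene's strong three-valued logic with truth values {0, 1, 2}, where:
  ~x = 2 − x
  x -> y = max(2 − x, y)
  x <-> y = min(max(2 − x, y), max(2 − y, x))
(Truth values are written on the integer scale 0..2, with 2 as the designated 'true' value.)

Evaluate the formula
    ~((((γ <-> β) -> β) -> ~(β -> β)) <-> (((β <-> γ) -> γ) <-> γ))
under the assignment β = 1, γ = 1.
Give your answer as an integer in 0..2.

γ <-> β = 1 <-> 1 = 1
(γ <-> β) -> β = 1 -> 1 = 1
β -> β = 1 -> 1 = 1
~(β -> β) = ~1 = 1
((γ <-> β) -> β) -> ~(β -> β) = 1 -> 1 = 1
β <-> γ = 1 <-> 1 = 1
(β <-> γ) -> γ = 1 -> 1 = 1
((β <-> γ) -> γ) <-> γ = 1 <-> 1 = 1
(((γ <-> β) -> β) -> ~(β -> β)) <-> (((β <-> γ) -> γ) <-> γ) = 1 <-> 1 = 1
~((((γ <-> β) -> β) -> ~(β -> β)) <-> (((β <-> γ) -> γ) <-> γ)) = ~1 = 1

1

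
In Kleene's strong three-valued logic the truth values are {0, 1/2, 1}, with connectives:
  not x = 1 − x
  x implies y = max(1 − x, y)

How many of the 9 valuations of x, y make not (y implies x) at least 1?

x = 0, y = 0 ↦ 0  <
x = 0, y = 1/2 ↦ 1/2  <
x = 0, y = 1 ↦ 1  ≥
x = 1/2, y = 0 ↦ 0  <
x = 1/2, y = 1/2 ↦ 1/2  <
x = 1/2, y = 1 ↦ 1/2  <
x = 1, y = 0 ↦ 0  <
x = 1, y = 1/2 ↦ 0  <
x = 1, y = 1 ↦ 0  <
So 1 of the 9 assignments meets the threshold.

1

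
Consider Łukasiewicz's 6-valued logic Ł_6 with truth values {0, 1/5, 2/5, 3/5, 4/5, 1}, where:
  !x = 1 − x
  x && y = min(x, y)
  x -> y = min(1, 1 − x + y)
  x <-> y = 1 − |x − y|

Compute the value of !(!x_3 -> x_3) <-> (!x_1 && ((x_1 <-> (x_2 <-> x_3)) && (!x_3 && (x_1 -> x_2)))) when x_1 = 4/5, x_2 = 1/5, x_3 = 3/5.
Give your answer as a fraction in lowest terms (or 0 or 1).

!x_3 = !3/5 = 2/5
!x_3 -> x_3 = 2/5 -> 3/5 = 1
!(!x_3 -> x_3) = !1 = 0
!x_1 = !4/5 = 1/5
x_2 <-> x_3 = 1/5 <-> 3/5 = 3/5
x_1 <-> (x_2 <-> x_3) = 4/5 <-> 3/5 = 4/5
!x_3 = !3/5 = 2/5
x_1 -> x_2 = 4/5 -> 1/5 = 2/5
!x_3 && (x_1 -> x_2) = 2/5 && 2/5 = 2/5
(x_1 <-> (x_2 <-> x_3)) && (!x_3 && (x_1 -> x_2)) = 4/5 && 2/5 = 2/5
!x_1 && ((x_1 <-> (x_2 <-> x_3)) && (!x_3 && (x_1 -> x_2))) = 1/5 && 2/5 = 1/5
!(!x_3 -> x_3) <-> (!x_1 && ((x_1 <-> (x_2 <-> x_3)) && (!x_3 && (x_1 -> x_2)))) = 0 <-> 1/5 = 4/5

4/5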